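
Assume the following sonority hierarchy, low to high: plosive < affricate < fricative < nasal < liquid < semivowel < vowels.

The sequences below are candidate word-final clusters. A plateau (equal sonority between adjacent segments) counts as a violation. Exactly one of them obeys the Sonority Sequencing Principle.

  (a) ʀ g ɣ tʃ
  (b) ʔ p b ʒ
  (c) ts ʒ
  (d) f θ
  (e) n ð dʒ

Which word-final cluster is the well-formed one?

e

(a) ʀ g ɣ tʃ: profile 5-1-3-2 — violates.
(b) ʔ p b ʒ: profile 1-1-1-3 — violates.
(c) ts ʒ: profile 2-3 — violates.
(d) f θ: profile 3-3 — violates.
(e) n ð dʒ: profile 4-3-2 — obeys.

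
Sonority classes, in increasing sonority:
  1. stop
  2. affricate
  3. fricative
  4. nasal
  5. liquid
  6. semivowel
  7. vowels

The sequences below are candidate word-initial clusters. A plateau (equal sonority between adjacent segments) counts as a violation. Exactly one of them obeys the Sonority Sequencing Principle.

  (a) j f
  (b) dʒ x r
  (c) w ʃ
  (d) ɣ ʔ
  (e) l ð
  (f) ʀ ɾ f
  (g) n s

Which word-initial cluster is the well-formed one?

b

(a) 6-3 → violates
(b) 2-3-5 → obeys
(c) 6-3 → violates
(d) 3-1 → violates
(e) 5-3 → violates
(f) 5-5-3 → violates
(g) 4-3 → violates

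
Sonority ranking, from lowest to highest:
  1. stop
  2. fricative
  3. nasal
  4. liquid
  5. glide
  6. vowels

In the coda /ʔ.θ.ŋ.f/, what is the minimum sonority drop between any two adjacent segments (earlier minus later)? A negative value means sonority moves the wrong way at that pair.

/ʔ/: stop = 1.
/θ/: fricative = 2.
/ŋ/: nasal = 3.
/f/: fricative = 2.
/ʔ/→/θ/: change -1.
/θ/→/ŋ/: change -1.
/ŋ/→/f/: change +1.
Minimum = -1.

-1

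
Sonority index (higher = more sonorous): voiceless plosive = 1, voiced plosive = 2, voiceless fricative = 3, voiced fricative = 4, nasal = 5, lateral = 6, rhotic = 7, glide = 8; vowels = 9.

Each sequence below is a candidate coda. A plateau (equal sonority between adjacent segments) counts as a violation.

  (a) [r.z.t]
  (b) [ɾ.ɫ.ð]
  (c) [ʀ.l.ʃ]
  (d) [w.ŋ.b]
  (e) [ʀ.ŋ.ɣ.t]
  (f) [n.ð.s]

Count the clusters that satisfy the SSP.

6

(a) [r.z.t]: profile 7-4-1 — obeys.
(b) [ɾ.ɫ.ð]: profile 7-6-4 — obeys.
(c) [ʀ.l.ʃ]: profile 7-6-3 — obeys.
(d) [w.ŋ.b]: profile 8-5-2 — obeys.
(e) [ʀ.ŋ.ɣ.t]: profile 7-5-4-1 — obeys.
(f) [n.ð.s]: profile 5-4-3 — obeys.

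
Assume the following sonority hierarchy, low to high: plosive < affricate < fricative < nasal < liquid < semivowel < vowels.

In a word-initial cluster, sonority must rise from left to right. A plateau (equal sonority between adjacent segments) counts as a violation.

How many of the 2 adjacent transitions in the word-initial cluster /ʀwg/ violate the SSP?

1

/ʀ/ is a liquid (sonority 5).
/w/ is a semivowel (sonority 6).
/g/ is a plosive (sonority 1).
/ʀ/→/w/: 5→6 (rises) — ok.
/w/→/g/: 6→1 (does not rise) — violation.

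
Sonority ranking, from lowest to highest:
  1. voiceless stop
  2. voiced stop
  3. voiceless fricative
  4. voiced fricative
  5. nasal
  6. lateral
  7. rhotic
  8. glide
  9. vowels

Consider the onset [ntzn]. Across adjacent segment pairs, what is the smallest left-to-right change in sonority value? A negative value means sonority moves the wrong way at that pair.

-4

/n/: nasal = 5.
/t/: voiceless stop = 1.
/z/: voiced fricative = 4.
/n/: nasal = 5.
/n/→/t/: change -4.
/t/→/z/: change +3.
/z/→/n/: change +1.
Minimum = -4.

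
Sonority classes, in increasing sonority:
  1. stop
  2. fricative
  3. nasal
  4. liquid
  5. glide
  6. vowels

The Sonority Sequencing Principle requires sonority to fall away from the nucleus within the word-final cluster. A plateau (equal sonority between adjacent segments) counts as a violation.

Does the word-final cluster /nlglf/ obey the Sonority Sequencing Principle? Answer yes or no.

no

/n/ is a nasal (sonority 3).
/l/ is a liquid (sonority 4).
/g/ is a stop (sonority 1).
/l/ is a liquid (sonority 4).
/f/ is a fricative (sonority 2).
The profile is 3-4-1-4-2. Between /n/ (3) and /l/ (4) sonority does not fall, so the cluster violates the SSP.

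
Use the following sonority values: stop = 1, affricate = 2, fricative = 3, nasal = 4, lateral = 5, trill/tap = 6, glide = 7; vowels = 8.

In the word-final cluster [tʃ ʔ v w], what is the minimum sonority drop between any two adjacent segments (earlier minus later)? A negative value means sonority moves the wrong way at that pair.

/tʃ/: affricate = 2.
/ʔ/: stop = 1.
/v/: fricative = 3.
/w/: glide = 7.
/tʃ/→/ʔ/: change +1.
/ʔ/→/v/: change -2.
/v/→/w/: change -4.
Minimum = -4.

-4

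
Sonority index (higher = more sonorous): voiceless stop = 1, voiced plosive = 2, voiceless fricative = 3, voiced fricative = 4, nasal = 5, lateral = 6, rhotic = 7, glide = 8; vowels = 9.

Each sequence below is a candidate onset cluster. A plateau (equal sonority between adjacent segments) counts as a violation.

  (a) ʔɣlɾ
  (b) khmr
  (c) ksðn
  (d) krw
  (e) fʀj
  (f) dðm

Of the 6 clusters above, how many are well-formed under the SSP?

(a) ʔɣlɾ: profile 1-4-6-7 — obeys.
(b) khmr: profile 1-3-5-7 — obeys.
(c) ksðn: profile 1-3-4-5 — obeys.
(d) krw: profile 1-7-8 — obeys.
(e) fʀj: profile 3-7-8 — obeys.
(f) dðm: profile 2-4-5 — obeys.

6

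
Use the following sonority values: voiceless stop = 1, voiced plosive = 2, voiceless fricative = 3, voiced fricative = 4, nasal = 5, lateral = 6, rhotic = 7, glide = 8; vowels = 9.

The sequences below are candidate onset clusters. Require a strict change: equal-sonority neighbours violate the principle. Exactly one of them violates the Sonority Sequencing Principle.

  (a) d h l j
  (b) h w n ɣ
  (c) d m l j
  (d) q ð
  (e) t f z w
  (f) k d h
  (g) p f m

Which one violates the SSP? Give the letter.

(a) 2-3-6-8 → obeys
(b) 3-8-5-4 → violates
(c) 2-5-6-8 → obeys
(d) 1-4 → obeys
(e) 1-3-4-8 → obeys
(f) 1-2-3 → obeys
(g) 1-3-5 → obeys

b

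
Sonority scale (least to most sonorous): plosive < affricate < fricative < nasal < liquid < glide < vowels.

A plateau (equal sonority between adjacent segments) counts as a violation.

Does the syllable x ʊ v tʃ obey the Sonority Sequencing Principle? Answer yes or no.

yes

Onset: /x/ is a fricative (sonority 3); then the nucleus /ʊ/ (sonority 7).
Onset profile 3-7 — rises to the nucleus.
Coda: /v/ is a fricative (sonority 3), /tʃ/ is an affricate (sonority 2).
Coda profile 7-3-2 — falls from the nucleus.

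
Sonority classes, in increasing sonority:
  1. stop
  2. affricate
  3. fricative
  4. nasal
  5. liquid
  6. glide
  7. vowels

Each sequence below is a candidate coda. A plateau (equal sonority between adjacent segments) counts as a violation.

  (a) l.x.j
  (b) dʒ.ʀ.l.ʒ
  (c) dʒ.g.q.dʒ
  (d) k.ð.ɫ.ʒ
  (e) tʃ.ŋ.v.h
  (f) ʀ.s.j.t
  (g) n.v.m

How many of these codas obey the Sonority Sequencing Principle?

0

(a) l.x.j: profile 5-3-6 — violates.
(b) dʒ.ʀ.l.ʒ: profile 2-5-5-3 — violates.
(c) dʒ.g.q.dʒ: profile 2-1-1-2 — violates.
(d) k.ð.ɫ.ʒ: profile 1-3-5-3 — violates.
(e) tʃ.ŋ.v.h: profile 2-4-3-3 — violates.
(f) ʀ.s.j.t: profile 5-3-6-1 — violates.
(g) n.v.m: profile 4-3-4 — violates.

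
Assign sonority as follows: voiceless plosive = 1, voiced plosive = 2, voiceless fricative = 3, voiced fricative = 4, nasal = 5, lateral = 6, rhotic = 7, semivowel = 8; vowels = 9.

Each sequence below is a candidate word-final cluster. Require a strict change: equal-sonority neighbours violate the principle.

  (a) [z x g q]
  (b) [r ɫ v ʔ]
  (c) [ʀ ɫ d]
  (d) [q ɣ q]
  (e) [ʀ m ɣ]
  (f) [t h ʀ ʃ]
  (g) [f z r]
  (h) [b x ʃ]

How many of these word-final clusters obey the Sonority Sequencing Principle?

4

(a) sonority 4-3-2-1: well-formed.
(b) sonority 7-6-4-1: well-formed.
(c) sonority 7-6-2: well-formed.
(d) sonority 1-4-1: ill-formed.
(e) sonority 7-5-4: well-formed.
(f) sonority 1-3-7-3: ill-formed.
(g) sonority 3-4-7: ill-formed.
(h) sonority 2-3-3: ill-formed.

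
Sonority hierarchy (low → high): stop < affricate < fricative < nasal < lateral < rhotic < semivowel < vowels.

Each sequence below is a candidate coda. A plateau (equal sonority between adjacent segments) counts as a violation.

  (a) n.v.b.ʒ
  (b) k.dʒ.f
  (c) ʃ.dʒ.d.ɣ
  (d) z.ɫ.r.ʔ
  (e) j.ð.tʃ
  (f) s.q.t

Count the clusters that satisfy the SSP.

(a) 4-3-1-3 → violates
(b) 1-2-3 → violates
(c) 3-2-1-3 → violates
(d) 3-5-6-1 → violates
(e) 7-3-2 → obeys
(f) 3-1-1 → violates

1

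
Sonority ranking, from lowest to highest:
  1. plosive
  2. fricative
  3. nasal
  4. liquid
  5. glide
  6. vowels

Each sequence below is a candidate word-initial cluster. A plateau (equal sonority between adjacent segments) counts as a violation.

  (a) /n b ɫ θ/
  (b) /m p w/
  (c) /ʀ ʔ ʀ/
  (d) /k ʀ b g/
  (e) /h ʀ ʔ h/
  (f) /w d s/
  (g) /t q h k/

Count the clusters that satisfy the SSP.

(a) /n b ɫ θ/: profile 3-1-4-2 — violates.
(b) /m p w/: profile 3-1-5 — violates.
(c) /ʀ ʔ ʀ/: profile 4-1-4 — violates.
(d) /k ʀ b g/: profile 1-4-1-1 — violates.
(e) /h ʀ ʔ h/: profile 2-4-1-2 — violates.
(f) /w d s/: profile 5-1-2 — violates.
(g) /t q h k/: profile 1-1-2-1 — violates.

0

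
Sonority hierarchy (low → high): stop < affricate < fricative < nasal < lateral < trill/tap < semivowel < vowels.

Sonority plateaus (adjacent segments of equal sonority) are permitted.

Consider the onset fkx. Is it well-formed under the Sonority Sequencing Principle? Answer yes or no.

/f/ is a fricative (sonority 3).
/k/ is a stop (sonority 1).
/x/ is a fricative (sonority 3).
The profile is 3-1-3. Between /f/ (3) and /k/ (1) sonority does not rise, so the cluster violates the SSP.

no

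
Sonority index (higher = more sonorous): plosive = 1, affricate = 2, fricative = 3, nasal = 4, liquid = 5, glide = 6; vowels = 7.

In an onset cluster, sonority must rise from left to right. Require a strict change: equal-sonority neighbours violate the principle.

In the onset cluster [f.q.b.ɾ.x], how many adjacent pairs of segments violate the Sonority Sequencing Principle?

3

/f/ — fricative, sonority 3.
/q/ — plosive, sonority 1.
/b/ — plosive, sonority 1.
/ɾ/ — liquid, sonority 5.
/x/ — fricative, sonority 3.
/f/→/q/: 3→1 (does not rise) — violation.
/q/→/b/: 1→1 (plateau) — violation.
/b/→/ɾ/: 1→5 (rises) — ok.
/ɾ/→/x/: 5→3 (does not rise) — violation.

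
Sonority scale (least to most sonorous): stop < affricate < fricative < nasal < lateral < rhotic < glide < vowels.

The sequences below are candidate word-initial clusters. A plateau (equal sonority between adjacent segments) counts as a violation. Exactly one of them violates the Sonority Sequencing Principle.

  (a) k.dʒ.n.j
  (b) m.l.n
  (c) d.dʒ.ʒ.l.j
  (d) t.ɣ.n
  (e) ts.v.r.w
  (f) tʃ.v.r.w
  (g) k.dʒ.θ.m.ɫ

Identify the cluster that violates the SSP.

(a) 1-2-4-7 → obeys
(b) 4-5-4 → violates
(c) 1-2-3-5-7 → obeys
(d) 1-3-4 → obeys
(e) 2-3-6-7 → obeys
(f) 2-3-6-7 → obeys
(g) 1-2-3-4-5 → obeys

b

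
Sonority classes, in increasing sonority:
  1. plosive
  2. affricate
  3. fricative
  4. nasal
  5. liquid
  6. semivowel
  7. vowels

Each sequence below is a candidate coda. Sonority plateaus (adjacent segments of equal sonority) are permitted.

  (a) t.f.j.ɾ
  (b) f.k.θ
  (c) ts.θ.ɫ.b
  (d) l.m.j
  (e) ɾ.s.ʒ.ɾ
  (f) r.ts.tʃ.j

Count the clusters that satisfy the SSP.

(a) sonority 1-3-6-5: ill-formed.
(b) sonority 3-1-3: ill-formed.
(c) sonority 2-3-5-1: ill-formed.
(d) sonority 5-4-6: ill-formed.
(e) sonority 5-3-3-5: ill-formed.
(f) sonority 5-2-2-6: ill-formed.

0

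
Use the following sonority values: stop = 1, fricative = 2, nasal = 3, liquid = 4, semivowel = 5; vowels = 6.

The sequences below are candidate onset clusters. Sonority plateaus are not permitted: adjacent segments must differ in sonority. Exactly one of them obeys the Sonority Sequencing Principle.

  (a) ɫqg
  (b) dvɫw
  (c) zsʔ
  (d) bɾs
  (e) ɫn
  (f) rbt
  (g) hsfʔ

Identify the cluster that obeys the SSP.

(a) 4-1-1 → violates
(b) 1-2-4-5 → obeys
(c) 2-2-1 → violates
(d) 1-4-2 → violates
(e) 4-3 → violates
(f) 4-1-1 → violates
(g) 2-2-2-1 → violates

b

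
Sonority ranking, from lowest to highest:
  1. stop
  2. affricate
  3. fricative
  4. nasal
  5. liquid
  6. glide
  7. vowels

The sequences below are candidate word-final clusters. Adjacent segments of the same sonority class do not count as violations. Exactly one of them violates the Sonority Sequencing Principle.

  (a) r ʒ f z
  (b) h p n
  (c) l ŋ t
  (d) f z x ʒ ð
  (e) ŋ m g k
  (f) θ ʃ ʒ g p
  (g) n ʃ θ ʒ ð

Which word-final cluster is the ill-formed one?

b

(a) r ʒ f z: profile 5-3-3-3 — obeys.
(b) h p n: profile 3-1-4 — violates.
(c) l ŋ t: profile 5-4-1 — obeys.
(d) f z x ʒ ð: profile 3-3-3-3-3 — obeys.
(e) ŋ m g k: profile 4-4-1-1 — obeys.
(f) θ ʃ ʒ g p: profile 3-3-3-1-1 — obeys.
(g) n ʃ θ ʒ ð: profile 4-3-3-3-3 — obeys.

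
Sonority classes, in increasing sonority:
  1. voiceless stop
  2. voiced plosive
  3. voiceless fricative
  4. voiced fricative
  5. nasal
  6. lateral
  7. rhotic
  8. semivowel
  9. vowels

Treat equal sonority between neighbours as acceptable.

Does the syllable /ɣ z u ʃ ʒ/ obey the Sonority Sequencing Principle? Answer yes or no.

no

Onset: /ɣ/ is a voiced fricative (sonority 4), /z/ is a voiced fricative (sonority 4); then the nucleus /u/ (sonority 9).
Onset profile 4-4-9 — rises to the nucleus.
Coda: /ʃ/ is a voiceless fricative (sonority 3), /ʒ/ is a voiced fricative (sonority 4).
Coda profile 9-3-4 — does not fall throughout.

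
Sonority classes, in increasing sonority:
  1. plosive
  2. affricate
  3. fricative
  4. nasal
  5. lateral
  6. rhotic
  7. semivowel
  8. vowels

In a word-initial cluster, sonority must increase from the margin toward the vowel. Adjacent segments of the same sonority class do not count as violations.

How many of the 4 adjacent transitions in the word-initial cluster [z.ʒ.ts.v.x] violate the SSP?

1

/z/ is a fricative (sonority 3).
/ʒ/ is a fricative (sonority 3).
/ts/ is an affricate (sonority 2).
/v/ is a fricative (sonority 3).
/x/ is a fricative (sonority 3).
/z/→/ʒ/: 3→3 (plateau, allowed) — ok.
/ʒ/→/ts/: 3→2 (does not rise) — violation.
/ts/→/v/: 2→3 (rises) — ok.
/v/→/x/: 3→3 (plateau, allowed) — ok.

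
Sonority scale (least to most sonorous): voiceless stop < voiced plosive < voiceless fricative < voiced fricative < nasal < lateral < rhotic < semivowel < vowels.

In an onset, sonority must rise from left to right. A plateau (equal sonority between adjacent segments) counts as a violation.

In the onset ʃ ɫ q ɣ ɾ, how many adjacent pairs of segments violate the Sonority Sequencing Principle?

1

/ʃ/ — voiceless fricative, sonority 3.
/ɫ/ — lateral, sonority 6.
/q/ — voiceless stop, sonority 1.
/ɣ/ — voiced fricative, sonority 4.
/ɾ/ — rhotic, sonority 7.
/ʃ/→/ɫ/: 3→6 (rises) — ok.
/ɫ/→/q/: 6→1 (does not rise) — violation.
/q/→/ɣ/: 1→4 (rises) — ok.
/ɣ/→/ɾ/: 4→7 (rises) — ok.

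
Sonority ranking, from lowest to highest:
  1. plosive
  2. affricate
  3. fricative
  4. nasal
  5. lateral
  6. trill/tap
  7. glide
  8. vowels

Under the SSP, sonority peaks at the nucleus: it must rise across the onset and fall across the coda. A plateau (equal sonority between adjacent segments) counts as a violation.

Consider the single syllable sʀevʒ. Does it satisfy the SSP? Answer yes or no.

Onset: /s/ is a fricative (sonority 3), /ʀ/ is a trill/tap (sonority 6); then the nucleus /e/ (sonority 8).
Onset profile 3-6-8 — rises to the nucleus.
Coda: /v/ is a fricative (sonority 3), /ʒ/ is a fricative (sonority 3).
Coda profile 8-3-3 — does not strictly fall throughout.

no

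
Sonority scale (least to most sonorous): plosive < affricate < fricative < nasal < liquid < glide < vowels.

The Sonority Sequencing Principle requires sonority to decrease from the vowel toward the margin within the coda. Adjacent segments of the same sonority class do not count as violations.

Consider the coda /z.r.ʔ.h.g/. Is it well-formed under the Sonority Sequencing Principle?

no

/z/: fricative = 3.
/r/: liquid = 5.
/ʔ/: plosive = 1.
/h/: fricative = 3.
/g/: plosive = 1.
The profile is 3-5-1-3-1. Between /z/ (3) and /r/ (5) sonority does not fall, so the cluster violates the SSP.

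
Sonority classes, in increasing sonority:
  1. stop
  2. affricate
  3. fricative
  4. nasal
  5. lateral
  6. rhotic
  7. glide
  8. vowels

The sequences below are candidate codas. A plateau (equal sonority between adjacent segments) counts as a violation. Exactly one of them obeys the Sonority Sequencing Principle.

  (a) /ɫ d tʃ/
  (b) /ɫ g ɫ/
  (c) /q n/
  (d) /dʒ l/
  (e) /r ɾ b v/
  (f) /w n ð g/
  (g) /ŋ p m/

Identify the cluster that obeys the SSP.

f

(a) /ɫ d tʃ/: profile 5-1-2 — violates.
(b) /ɫ g ɫ/: profile 5-1-5 — violates.
(c) /q n/: profile 1-4 — violates.
(d) /dʒ l/: profile 2-5 — violates.
(e) /r ɾ b v/: profile 6-6-1-3 — violates.
(f) /w n ð g/: profile 7-4-3-1 — obeys.
(g) /ŋ p m/: profile 4-1-4 — violates.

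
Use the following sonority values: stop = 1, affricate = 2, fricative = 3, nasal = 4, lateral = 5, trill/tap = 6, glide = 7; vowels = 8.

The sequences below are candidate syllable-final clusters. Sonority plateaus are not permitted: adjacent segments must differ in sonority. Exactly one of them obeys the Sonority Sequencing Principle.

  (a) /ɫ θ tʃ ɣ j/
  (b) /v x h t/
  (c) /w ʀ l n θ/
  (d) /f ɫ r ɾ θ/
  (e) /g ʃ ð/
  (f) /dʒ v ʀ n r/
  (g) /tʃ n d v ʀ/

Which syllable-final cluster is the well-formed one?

(a) /ɫ θ tʃ ɣ j/: profile 5-3-2-3-7 — violates.
(b) /v x h t/: profile 3-3-3-1 — violates.
(c) /w ʀ l n θ/: profile 7-6-5-4-3 — obeys.
(d) /f ɫ r ɾ θ/: profile 3-5-6-6-3 — violates.
(e) /g ʃ ð/: profile 1-3-3 — violates.
(f) /dʒ v ʀ n r/: profile 2-3-6-4-6 — violates.
(g) /tʃ n d v ʀ/: profile 2-4-1-3-6 — violates.

c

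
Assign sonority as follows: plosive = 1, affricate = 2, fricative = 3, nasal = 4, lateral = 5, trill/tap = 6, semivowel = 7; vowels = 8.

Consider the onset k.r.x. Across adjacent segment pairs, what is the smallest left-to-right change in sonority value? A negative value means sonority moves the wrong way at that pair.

-3

/k/ is a plosive (sonority 1).
/r/ is a trill/tap (sonority 6).
/x/ is a fricative (sonority 3).
/k/→/r/: change +5.
/r/→/x/: change -3.
Minimum = -3.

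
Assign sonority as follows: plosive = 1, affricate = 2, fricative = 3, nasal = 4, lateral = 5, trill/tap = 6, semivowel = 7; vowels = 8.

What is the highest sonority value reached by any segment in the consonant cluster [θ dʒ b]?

/θ/ — fricative, sonority 3.
/dʒ/ — affricate, sonority 2.
/b/ — plosive, sonority 1.
The maximum is 3.

3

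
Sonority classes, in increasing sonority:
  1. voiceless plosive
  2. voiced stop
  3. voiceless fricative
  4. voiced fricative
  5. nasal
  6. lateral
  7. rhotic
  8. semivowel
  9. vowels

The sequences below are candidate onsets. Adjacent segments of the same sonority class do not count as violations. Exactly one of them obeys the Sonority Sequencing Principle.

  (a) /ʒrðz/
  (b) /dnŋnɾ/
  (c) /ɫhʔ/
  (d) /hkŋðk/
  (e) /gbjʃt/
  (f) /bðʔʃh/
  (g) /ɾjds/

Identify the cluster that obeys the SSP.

b

(a) sonority 4-7-4-4: ill-formed.
(b) sonority 2-5-5-5-7: well-formed.
(c) sonority 6-3-1: ill-formed.
(d) sonority 3-1-5-4-1: ill-formed.
(e) sonority 2-2-8-3-1: ill-formed.
(f) sonority 2-4-1-3-3: ill-formed.
(g) sonority 7-8-2-3: ill-formed.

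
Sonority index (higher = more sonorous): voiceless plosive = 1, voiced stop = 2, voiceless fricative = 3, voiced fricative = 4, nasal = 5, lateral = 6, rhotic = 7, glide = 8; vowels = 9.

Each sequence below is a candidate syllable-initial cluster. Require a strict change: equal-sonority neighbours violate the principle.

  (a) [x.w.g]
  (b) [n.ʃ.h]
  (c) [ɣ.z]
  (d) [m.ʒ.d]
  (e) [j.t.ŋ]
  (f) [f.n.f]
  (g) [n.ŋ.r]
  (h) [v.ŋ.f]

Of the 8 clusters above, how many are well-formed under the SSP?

0

(a) [x.w.g]: profile 3-8-2 — violates.
(b) [n.ʃ.h]: profile 5-3-3 — violates.
(c) [ɣ.z]: profile 4-4 — violates.
(d) [m.ʒ.d]: profile 5-4-2 — violates.
(e) [j.t.ŋ]: profile 8-1-5 — violates.
(f) [f.n.f]: profile 3-5-3 — violates.
(g) [n.ŋ.r]: profile 5-5-7 — violates.
(h) [v.ŋ.f]: profile 4-5-3 — violates.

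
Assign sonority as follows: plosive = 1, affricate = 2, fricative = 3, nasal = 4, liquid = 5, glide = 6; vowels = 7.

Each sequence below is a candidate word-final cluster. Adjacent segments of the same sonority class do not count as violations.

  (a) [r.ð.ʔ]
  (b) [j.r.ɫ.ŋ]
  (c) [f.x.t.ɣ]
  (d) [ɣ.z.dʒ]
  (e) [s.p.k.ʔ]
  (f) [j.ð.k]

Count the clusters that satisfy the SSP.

5

(a) [r.ð.ʔ]: profile 5-3-1 — obeys.
(b) [j.r.ɫ.ŋ]: profile 6-5-5-4 — obeys.
(c) [f.x.t.ɣ]: profile 3-3-1-3 — violates.
(d) [ɣ.z.dʒ]: profile 3-3-2 — obeys.
(e) [s.p.k.ʔ]: profile 3-1-1-1 — obeys.
(f) [j.ð.k]: profile 6-3-1 — obeys.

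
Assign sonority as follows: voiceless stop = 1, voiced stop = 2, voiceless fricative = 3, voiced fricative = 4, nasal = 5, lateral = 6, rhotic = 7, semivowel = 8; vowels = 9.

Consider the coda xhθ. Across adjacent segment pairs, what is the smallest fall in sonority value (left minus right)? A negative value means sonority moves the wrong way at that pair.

/x/ is a voiceless fricative (sonority 3).
/h/ is a voiceless fricative (sonority 3).
/θ/ is a voiceless fricative (sonority 3).
/x/→/h/: change +0.
/h/→/θ/: change +0.
Minimum = 0.

0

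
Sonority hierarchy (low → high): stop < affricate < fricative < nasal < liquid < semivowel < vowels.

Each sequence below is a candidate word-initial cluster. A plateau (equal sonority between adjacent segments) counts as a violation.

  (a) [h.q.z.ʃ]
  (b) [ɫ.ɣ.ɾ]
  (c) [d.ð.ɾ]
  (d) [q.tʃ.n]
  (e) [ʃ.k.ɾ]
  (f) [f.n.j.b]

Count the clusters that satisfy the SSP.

(a) sonority 3-1-3-3: ill-formed.
(b) sonority 5-3-5: ill-formed.
(c) sonority 1-3-5: well-formed.
(d) sonority 1-2-4: well-formed.
(e) sonority 3-1-5: ill-formed.
(f) sonority 3-4-6-1: ill-formed.

2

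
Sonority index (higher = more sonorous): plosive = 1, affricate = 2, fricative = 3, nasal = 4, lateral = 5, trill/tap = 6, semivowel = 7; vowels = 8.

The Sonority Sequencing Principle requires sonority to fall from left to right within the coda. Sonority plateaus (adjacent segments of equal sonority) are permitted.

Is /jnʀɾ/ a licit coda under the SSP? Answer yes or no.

no

/j/ is a semivowel (sonority 7).
/n/ is a nasal (sonority 4).
/ʀ/ is a trill/tap (sonority 6).
/ɾ/ is a trill/tap (sonority 6).
The profile is 7-4-6-6. Between /n/ (4) and /ʀ/ (6) sonority does not fall, so the cluster violates the SSP.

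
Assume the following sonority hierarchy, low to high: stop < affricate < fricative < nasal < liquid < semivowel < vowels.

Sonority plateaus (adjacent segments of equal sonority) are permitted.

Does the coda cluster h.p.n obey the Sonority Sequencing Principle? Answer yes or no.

/h/: fricative = 3.
/p/: stop = 1.
/n/: nasal = 4.
The profile is 3-1-4. Between /p/ (1) and /n/ (4) sonority does not fall, so the cluster violates the SSP.

no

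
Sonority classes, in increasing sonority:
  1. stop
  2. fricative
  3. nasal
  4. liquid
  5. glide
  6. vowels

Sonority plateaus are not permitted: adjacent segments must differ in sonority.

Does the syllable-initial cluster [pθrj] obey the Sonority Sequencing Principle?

yes

/p/: stop = 1.
/θ/: fricative = 2.
/r/: liquid = 4.
/j/: glide = 5.
The profile 1-2-4-5 strictly rises, so the syllable-initial cluster satisfies the SSP.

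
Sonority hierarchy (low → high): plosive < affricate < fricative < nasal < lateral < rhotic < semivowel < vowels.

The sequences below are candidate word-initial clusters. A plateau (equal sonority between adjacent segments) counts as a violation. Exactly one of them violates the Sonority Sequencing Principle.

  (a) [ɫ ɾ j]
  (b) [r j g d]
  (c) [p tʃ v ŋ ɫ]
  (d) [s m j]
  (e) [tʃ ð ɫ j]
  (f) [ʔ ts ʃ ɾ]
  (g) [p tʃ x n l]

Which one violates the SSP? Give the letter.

b

(a) [ɫ ɾ j]: profile 5-6-7 — obeys.
(b) [r j g d]: profile 6-7-1-1 — violates.
(c) [p tʃ v ŋ ɫ]: profile 1-2-3-4-5 — obeys.
(d) [s m j]: profile 3-4-7 — obeys.
(e) [tʃ ð ɫ j]: profile 2-3-5-7 — obeys.
(f) [ʔ ts ʃ ɾ]: profile 1-2-3-6 — obeys.
(g) [p tʃ x n l]: profile 1-2-3-4-5 — obeys.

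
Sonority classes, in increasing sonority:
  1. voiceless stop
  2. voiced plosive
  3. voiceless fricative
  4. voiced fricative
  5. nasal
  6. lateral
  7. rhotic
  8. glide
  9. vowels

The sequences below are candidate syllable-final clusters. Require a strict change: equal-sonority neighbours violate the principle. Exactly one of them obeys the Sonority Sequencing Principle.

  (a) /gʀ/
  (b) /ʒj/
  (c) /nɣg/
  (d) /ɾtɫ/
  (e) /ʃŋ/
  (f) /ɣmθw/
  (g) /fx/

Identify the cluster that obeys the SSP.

c

(a) /gʀ/: profile 2-7 — violates.
(b) /ʒj/: profile 4-8 — violates.
(c) /nɣg/: profile 5-4-2 — obeys.
(d) /ɾtɫ/: profile 7-1-6 — violates.
(e) /ʃŋ/: profile 3-5 — violates.
(f) /ɣmθw/: profile 4-5-3-8 — violates.
(g) /fx/: profile 3-3 — violates.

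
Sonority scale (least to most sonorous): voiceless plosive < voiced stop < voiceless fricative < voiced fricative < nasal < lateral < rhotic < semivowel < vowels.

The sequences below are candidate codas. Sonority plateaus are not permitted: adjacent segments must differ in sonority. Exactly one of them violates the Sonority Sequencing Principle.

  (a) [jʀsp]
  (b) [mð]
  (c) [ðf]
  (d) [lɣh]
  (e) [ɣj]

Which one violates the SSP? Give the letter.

(a) 8-7-3-1 → obeys
(b) 5-4 → obeys
(c) 4-3 → obeys
(d) 6-4-3 → obeys
(e) 4-8 → violates

e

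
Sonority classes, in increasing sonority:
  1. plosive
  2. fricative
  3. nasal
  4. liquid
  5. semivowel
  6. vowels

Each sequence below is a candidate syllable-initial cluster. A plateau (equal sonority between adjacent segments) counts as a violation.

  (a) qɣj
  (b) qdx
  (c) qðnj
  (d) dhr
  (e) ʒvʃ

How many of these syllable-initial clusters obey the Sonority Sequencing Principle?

(a) qɣj: profile 1-2-5 — obeys.
(b) qdx: profile 1-1-2 — violates.
(c) qðnj: profile 1-2-3-5 — obeys.
(d) dhr: profile 1-2-4 — obeys.
(e) ʒvʃ: profile 2-2-2 — violates.

3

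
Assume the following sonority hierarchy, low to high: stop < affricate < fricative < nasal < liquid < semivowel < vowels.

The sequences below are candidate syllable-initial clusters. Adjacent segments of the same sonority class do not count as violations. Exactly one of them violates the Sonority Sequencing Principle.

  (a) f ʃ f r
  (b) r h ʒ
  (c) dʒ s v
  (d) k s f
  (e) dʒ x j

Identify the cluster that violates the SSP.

(a) sonority 3-3-3-5: well-formed.
(b) sonority 5-3-3: ill-formed.
(c) sonority 2-3-3: well-formed.
(d) sonority 1-3-3: well-formed.
(e) sonority 2-3-6: well-formed.

b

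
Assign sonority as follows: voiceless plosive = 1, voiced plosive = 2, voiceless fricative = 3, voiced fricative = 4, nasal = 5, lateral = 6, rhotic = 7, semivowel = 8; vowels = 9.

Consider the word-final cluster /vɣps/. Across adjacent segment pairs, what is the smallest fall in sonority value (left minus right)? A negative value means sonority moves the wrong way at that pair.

-2

/v/: voiced fricative = 4.
/ɣ/: voiced fricative = 4.
/p/: voiceless plosive = 1.
/s/: voiceless fricative = 3.
/v/→/ɣ/: change +0.
/ɣ/→/p/: change +3.
/p/→/s/: change -2.
Minimum = -2.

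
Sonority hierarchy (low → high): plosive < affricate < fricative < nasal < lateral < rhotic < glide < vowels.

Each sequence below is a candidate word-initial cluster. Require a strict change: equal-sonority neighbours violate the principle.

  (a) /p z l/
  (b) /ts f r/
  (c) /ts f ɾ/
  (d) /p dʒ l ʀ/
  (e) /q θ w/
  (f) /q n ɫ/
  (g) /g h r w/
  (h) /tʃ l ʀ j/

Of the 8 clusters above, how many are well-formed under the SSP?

8

(a) 1-3-5 → obeys
(b) 2-3-6 → obeys
(c) 2-3-6 → obeys
(d) 1-2-5-6 → obeys
(e) 1-3-7 → obeys
(f) 1-4-5 → obeys
(g) 1-3-6-7 → obeys
(h) 2-5-6-7 → obeys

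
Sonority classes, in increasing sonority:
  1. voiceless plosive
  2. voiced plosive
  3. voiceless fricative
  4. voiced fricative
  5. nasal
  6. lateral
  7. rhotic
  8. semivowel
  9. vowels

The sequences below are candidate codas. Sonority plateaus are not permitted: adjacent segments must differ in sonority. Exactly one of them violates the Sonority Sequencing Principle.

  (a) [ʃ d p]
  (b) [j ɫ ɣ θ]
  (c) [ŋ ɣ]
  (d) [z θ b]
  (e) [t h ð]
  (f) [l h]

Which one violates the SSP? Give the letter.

(a) 3-2-1 → obeys
(b) 8-6-4-3 → obeys
(c) 5-4 → obeys
(d) 4-3-2 → obeys
(e) 1-3-4 → violates
(f) 6-3 → obeys

e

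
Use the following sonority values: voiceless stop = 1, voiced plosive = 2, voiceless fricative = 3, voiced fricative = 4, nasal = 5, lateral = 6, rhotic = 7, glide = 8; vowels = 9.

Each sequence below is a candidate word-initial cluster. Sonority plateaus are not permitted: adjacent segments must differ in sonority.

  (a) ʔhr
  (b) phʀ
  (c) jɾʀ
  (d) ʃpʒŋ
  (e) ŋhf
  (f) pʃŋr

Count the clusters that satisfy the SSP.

3

(a) 1-3-7 → obeys
(b) 1-3-7 → obeys
(c) 8-7-7 → violates
(d) 3-1-4-5 → violates
(e) 5-3-3 → violates
(f) 1-3-5-7 → obeys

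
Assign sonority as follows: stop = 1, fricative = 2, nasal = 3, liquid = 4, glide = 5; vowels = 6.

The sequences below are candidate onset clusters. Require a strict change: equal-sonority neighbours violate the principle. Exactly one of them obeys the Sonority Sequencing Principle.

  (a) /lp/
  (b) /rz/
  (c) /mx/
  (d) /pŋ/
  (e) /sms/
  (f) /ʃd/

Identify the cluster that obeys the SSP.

d

(a) /lp/: profile 4-1 — violates.
(b) /rz/: profile 4-2 — violates.
(c) /mx/: profile 3-2 — violates.
(d) /pŋ/: profile 1-3 — obeys.
(e) /sms/: profile 2-3-2 — violates.
(f) /ʃd/: profile 2-1 — violates.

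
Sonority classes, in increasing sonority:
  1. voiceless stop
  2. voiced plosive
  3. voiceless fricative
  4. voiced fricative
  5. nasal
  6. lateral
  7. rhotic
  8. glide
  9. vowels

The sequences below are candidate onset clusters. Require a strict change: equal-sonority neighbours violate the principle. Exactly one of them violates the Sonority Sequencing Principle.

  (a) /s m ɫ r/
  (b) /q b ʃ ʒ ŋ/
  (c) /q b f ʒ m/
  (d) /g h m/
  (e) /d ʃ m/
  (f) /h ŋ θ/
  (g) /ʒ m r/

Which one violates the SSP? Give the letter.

(a) /s m ɫ r/: profile 3-5-6-7 — obeys.
(b) /q b ʃ ʒ ŋ/: profile 1-2-3-4-5 — obeys.
(c) /q b f ʒ m/: profile 1-2-3-4-5 — obeys.
(d) /g h m/: profile 2-3-5 — obeys.
(e) /d ʃ m/: profile 2-3-5 — obeys.
(f) /h ŋ θ/: profile 3-5-3 — violates.
(g) /ʒ m r/: profile 4-5-7 — obeys.

f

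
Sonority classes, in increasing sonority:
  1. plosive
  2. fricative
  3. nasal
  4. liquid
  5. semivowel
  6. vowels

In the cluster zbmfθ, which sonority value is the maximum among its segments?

/z/ — fricative, sonority 2.
/b/ — plosive, sonority 1.
/m/ — nasal, sonority 3.
/f/ — fricative, sonority 2.
/θ/ — fricative, sonority 2.
The maximum is 3.

3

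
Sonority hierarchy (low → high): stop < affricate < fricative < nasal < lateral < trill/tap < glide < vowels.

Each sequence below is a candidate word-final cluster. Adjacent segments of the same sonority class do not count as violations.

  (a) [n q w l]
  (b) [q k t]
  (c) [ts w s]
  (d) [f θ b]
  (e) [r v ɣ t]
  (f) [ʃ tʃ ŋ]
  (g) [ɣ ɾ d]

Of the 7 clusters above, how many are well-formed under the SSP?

(a) [n q w l]: profile 4-1-7-5 — violates.
(b) [q k t]: profile 1-1-1 — obeys.
(c) [ts w s]: profile 2-7-3 — violates.
(d) [f θ b]: profile 3-3-1 — obeys.
(e) [r v ɣ t]: profile 6-3-3-1 — obeys.
(f) [ʃ tʃ ŋ]: profile 3-2-4 — violates.
(g) [ɣ ɾ d]: profile 3-6-1 — violates.

3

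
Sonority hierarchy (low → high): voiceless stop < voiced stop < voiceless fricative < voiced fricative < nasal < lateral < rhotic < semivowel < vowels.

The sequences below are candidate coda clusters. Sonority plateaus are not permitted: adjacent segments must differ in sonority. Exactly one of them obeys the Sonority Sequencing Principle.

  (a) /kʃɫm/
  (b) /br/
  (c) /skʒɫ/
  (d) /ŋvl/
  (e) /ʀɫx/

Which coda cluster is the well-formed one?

(a) sonority 1-3-6-5: ill-formed.
(b) sonority 2-7: ill-formed.
(c) sonority 3-1-4-6: ill-formed.
(d) sonority 5-4-6: ill-formed.
(e) sonority 7-6-3: well-formed.

e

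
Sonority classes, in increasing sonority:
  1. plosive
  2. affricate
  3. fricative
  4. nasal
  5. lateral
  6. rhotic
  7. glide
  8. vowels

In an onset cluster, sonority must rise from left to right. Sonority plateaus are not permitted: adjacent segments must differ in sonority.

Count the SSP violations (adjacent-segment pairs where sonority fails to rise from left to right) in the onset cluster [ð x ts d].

3

/ð/: fricative = 3.
/x/: fricative = 3.
/ts/: affricate = 2.
/d/: plosive = 1.
/ð/→/x/: 3→3 (plateau) — violation.
/x/→/ts/: 3→2 (does not rise) — violation.
/ts/→/d/: 2→1 (does not rise) — violation.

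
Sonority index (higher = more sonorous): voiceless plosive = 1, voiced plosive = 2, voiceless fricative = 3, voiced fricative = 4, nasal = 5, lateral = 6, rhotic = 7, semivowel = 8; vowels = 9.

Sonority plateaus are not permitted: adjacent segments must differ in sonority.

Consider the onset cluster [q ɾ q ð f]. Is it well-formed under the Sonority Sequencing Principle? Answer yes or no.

/q/ — voiceless plosive, sonority 1.
/ɾ/ — rhotic, sonority 7.
/q/ — voiceless plosive, sonority 1.
/ð/ — voiced fricative, sonority 4.
/f/ — voiceless fricative, sonority 3.
The profile is 1-7-1-4-3. Between /ɾ/ (7) and /q/ (1) sonority does not rise, so the cluster violates the SSP.

no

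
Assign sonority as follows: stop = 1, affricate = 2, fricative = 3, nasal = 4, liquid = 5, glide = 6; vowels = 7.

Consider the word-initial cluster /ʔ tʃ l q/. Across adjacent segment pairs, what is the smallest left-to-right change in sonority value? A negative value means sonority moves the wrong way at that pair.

-4

/ʔ/: stop = 1.
/tʃ/: affricate = 2.
/l/: liquid = 5.
/q/: stop = 1.
/ʔ/→/tʃ/: change +1.
/tʃ/→/l/: change +3.
/l/→/q/: change -4.
Minimum = -4.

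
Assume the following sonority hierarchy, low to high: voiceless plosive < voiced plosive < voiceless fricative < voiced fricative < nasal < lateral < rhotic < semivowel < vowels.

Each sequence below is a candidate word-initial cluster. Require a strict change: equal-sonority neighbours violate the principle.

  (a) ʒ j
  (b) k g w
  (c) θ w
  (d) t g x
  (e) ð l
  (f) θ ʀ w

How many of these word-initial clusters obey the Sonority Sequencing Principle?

6

(a) 4-8 → obeys
(b) 1-2-8 → obeys
(c) 3-8 → obeys
(d) 1-2-3 → obeys
(e) 4-6 → obeys
(f) 3-7-8 → obeys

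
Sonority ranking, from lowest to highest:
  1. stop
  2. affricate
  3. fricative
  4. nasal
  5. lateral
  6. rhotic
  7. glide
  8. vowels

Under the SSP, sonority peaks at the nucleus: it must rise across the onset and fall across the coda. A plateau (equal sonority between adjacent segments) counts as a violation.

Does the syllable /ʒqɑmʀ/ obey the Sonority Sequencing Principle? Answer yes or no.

no

Onset: /ʒ/ is a fricative (sonority 3), /q/ is a stop (sonority 1); then the nucleus /ɑ/ (sonority 8).
Onset profile 3-1-8 — does not strictly rise throughout.
Coda: /m/ is a nasal (sonority 4), /ʀ/ is a rhotic (sonority 6).
Coda profile 8-4-6 — does not strictly fall throughout.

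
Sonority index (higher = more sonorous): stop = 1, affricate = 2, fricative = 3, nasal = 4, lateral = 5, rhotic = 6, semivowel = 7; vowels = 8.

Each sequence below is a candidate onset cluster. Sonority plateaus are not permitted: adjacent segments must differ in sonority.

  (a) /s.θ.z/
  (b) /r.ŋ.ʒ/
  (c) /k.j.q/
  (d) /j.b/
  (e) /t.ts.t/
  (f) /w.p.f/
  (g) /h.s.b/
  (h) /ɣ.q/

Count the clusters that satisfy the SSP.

0

(a) /s.θ.z/: profile 3-3-3 — violates.
(b) /r.ŋ.ʒ/: profile 6-4-3 — violates.
(c) /k.j.q/: profile 1-7-1 — violates.
(d) /j.b/: profile 7-1 — violates.
(e) /t.ts.t/: profile 1-2-1 — violates.
(f) /w.p.f/: profile 7-1-3 — violates.
(g) /h.s.b/: profile 3-3-1 — violates.
(h) /ɣ.q/: profile 3-1 — violates.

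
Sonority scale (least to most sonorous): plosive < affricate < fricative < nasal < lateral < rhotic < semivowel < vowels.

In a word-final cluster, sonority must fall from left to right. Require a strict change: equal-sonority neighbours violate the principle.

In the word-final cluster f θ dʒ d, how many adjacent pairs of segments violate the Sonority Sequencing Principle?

/f/: fricative = 3.
/θ/: fricative = 3.
/dʒ/: affricate = 2.
/d/: plosive = 1.
/f/→/θ/: 3→3 (plateau) — violation.
/θ/→/dʒ/: 3→2 (falls) — ok.
/dʒ/→/d/: 2→1 (falls) — ok.

1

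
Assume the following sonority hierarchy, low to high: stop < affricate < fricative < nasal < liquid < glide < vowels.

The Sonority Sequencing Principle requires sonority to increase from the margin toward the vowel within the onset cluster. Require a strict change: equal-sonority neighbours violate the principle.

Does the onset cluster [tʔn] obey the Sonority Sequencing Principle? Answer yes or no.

no

/t/ — stop, sonority 1.
/ʔ/ — stop, sonority 1.
/n/ — nasal, sonority 4.
The profile is 1-1-4. Between /t/ (1) and /ʔ/ (1) sonority does not rise, so the cluster violates the SSP.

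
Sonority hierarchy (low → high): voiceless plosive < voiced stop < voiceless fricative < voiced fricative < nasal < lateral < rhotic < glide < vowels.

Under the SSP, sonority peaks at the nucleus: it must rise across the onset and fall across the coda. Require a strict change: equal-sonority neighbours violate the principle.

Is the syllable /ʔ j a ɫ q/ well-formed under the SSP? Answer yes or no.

yes

Onset: /ʔ/ is a voiceless plosive (sonority 1), /j/ is a glide (sonority 8); then the nucleus /a/ (sonority 9).
Onset profile 1-8-9 — rises to the nucleus.
Coda: /ɫ/ is a lateral (sonority 6), /q/ is a voiceless plosive (sonority 1).
Coda profile 9-6-1 — falls from the nucleus.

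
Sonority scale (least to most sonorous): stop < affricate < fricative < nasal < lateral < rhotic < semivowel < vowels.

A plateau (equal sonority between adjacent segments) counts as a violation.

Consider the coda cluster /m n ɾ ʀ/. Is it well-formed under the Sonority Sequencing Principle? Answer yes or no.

no

/m/ — nasal, sonority 4.
/n/ — nasal, sonority 4.
/ɾ/ — rhotic, sonority 6.
/ʀ/ — rhotic, sonority 6.
The profile is 4-4-6-6. Between /m/ (4) and /n/ (4) sonority does not fall, so the cluster violates the SSP.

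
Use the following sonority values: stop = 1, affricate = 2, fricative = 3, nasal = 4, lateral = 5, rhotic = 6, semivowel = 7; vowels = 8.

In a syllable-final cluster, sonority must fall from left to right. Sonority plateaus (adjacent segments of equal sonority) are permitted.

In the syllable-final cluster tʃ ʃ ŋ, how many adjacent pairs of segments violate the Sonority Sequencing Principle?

/tʃ/: affricate = 2.
/ʃ/: fricative = 3.
/ŋ/: nasal = 4.
/tʃ/→/ʃ/: 2→3 (does not fall) — violation.
/ʃ/→/ŋ/: 3→4 (does not fall) — violation.

2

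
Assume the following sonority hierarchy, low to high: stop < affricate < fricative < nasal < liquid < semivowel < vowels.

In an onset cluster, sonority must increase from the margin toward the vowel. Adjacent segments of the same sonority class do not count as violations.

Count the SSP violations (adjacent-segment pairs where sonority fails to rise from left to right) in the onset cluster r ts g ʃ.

/r/ is a liquid (sonority 5).
/ts/ is an affricate (sonority 2).
/g/ is a stop (sonority 1).
/ʃ/ is a fricative (sonority 3).
/r/→/ts/: 5→2 (does not rise) — violation.
/ts/→/g/: 2→1 (does not rise) — violation.
/g/→/ʃ/: 1→3 (rises) — ok.

2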